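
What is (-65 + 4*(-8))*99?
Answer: -9603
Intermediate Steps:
(-65 + 4*(-8))*99 = (-65 - 32)*99 = -97*99 = -9603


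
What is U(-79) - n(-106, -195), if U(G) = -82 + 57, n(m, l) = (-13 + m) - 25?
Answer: 119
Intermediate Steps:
n(m, l) = -38 + m
U(G) = -25
U(-79) - n(-106, -195) = -25 - (-38 - 106) = -25 - 1*(-144) = -25 + 144 = 119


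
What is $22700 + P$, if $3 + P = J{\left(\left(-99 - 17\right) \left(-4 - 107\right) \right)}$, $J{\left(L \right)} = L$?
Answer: $35573$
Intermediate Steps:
$P = 12873$ ($P = -3 + \left(-99 - 17\right) \left(-4 - 107\right) = -3 - -12876 = -3 + 12876 = 12873$)
$22700 + P = 22700 + 12873 = 35573$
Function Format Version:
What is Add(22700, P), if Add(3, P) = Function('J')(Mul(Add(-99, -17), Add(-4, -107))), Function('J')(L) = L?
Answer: 35573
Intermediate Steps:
P = 12873 (P = Add(-3, Mul(Add(-99, -17), Add(-4, -107))) = Add(-3, Mul(-116, -111)) = Add(-3, 12876) = 12873)
Add(22700, P) = Add(22700, 12873) = 35573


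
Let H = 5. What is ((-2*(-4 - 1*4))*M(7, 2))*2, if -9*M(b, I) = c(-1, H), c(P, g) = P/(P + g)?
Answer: 8/9 ≈ 0.88889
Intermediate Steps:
M(b, I) = 1/36 (M(b, I) = -(-1)/(9*(-1 + 5)) = -(-1)/(9*4) = -⅑*(-¼) = 1/36)
((-2*(-4 - 1*4))*M(7, 2))*2 = (-2*(-4 - 1*4)*(1/36))*2 = (-2*(-4 - 4)*(1/36))*2 = (-2*(-8)*(1/36))*2 = (16*(1/36))*2 = (4/9)*2 = 8/9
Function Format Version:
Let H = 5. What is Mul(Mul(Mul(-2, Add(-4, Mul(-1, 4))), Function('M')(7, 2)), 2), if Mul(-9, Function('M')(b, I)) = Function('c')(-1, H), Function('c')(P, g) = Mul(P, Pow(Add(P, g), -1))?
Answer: Rational(8, 9) ≈ 0.88889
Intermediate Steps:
Function('M')(b, I) = Rational(1, 36) (Function('M')(b, I) = Mul(Rational(-1, 9), Mul(-1, Pow(Add(-1, 5), -1))) = Mul(Rational(-1, 9), Mul(-1, Pow(4, -1))) = Mul(Rational(-1, 9), Mul(-1, Rational(1, 4))) = Mul(Rational(-1, 9), Rational(-1, 4)) = Rational(1, 36))
Mul(Mul(Mul(-2, Add(-4, Mul(-1, 4))), Function('M')(7, 2)), 2) = Mul(Mul(Mul(-2, Add(-4, Mul(-1, 4))), Rational(1, 36)), 2) = Mul(Mul(Mul(-2, Add(-4, -4)), Rational(1, 36)), 2) = Mul(Mul(Mul(-2, -8), Rational(1, 36)), 2) = Mul(Mul(16, Rational(1, 36)), 2) = Mul(Rational(4, 9), 2) = Rational(8, 9)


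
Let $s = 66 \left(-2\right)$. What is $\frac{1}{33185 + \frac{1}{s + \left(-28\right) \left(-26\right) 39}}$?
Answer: $\frac{28260}{937808101} \approx 3.0134 \cdot 10^{-5}$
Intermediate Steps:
$s = -132$
$\frac{1}{33185 + \frac{1}{s + \left(-28\right) \left(-26\right) 39}} = \frac{1}{33185 + \frac{1}{-132 + \left(-28\right) \left(-26\right) 39}} = \frac{1}{33185 + \frac{1}{-132 + 728 \cdot 39}} = \frac{1}{33185 + \frac{1}{-132 + 28392}} = \frac{1}{33185 + \frac{1}{28260}} = \frac{1}{\frac{937808101}{28260}} = \frac{28260}{937808101}$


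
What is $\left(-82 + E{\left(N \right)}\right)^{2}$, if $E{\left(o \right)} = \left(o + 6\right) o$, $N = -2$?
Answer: $8100$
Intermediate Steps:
$E{\left(o \right)} = o \left(6 + o\right)$ ($E{\left(o \right)} = \left(6 + o\right) o = o \left(6 + o\right)$)
$\left(-82 + E{\left(N \right)}\right)^{2} = \left(-82 - 2 \left(6 - 2\right)\right)^{2} = \left(-82 - 8\right)^{2} = \left(-90\right)^{2} = 8100$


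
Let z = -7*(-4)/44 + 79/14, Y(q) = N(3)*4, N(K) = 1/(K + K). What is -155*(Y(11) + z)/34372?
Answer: -497395/15879864 ≈ -0.031322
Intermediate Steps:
N(K) = 1/(2*K)
Y(q) = ⅔ (Y(q) = ((½)/3)*4 = ((½)*(⅓))*4 = (⅙)*4 = ⅔)
z = 967/154 (z = 28*(1/44) + 79*(1/14) = 7/11 + 79/14 = 967/154 ≈ 6.2792)
-155*(Y(11) + z)/34372 = -155*(⅔ + 967/154)/34372 = -155*3209/462*(1/34372) = -497395/462*1/34372 = -497395/15879864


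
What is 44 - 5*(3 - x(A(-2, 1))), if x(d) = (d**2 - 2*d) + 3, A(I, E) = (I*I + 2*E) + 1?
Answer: 219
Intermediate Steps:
A(I, E) = 1 + I**2 + 2*E (A(I, E) = (I**2 + 2*E) + 1 = 1 + I**2 + 2*E)
x(d) = 3 + d**2 - 2*d
44 - 5*(3 - x(A(-2, 1))) = 44 - 5*(3 - (3 + (1 + (-2)**2 + 2*1)**2 - 2*(1 + (-2)**2 + 2*1))) = 44 - 5*(3 - (3 + (1 + 4 + 2)**2 - 2*(1 + 4 + 2))) = 44 - 5*(3 - (3 + 7**2 - 2*7)) = 44 - 5*(3 - (3 + 49 - 14)) = 44 - 5*(3 - 1*38) = 44 - 5*(3 - 38) = 44 - 5*(-35) = 44 + 175 = 219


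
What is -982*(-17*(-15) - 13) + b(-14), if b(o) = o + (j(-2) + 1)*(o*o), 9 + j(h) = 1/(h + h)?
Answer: -239275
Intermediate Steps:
j(h) = -9 + 1/(2*h) (j(h) = -9 + 1/(h + h) = -9 + 1/(2*h))
b(o) = o - 33*o**2/4 (b(o) = o + ((-9 + (1/2)/(-2)) + 1)*(o*o) = o + ((-9 + (1/2)*(-1/2)) + 1)*o**2 = o + ((-9 - 1/4) + 1)*o**2 = o + (-37/4 + 1)*o**2 = o - 33*o**2/4)
-982*(-17*(-15) - 13) + b(-14) = -982*(-17*(-15) - 13) + (1/4)*(-14)*(4 - 33*(-14)) = -982*(255 - 13) + (1/4)*(-14)*(4 + 462) = -982*242 + (1/4)*(-14)*466 = -237644 - 1631 = -239275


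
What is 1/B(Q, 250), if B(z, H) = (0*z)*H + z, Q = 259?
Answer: 1/259 ≈ 0.0038610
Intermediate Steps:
B(z, H) = z (B(z, H) = 0*H + z = 0 + z = z)
1/B(Q, 250) = 1/259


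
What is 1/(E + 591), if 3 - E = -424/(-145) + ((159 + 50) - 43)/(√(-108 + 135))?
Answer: 167769495/98874816436 + 5235225*√3/98874816436 ≈ 0.0017885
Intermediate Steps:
E = 11/145 - 166*√3/9 (E = 3 - (-424/(-145) + ((159 + 50) - 43)/(√(-108 + 135))) = 3 - (-424*(-1/145) + (209 - 43)/(√27)) = 3 - (424/145 + 166/((3*√3))) = 3 - (424/145 + 166*(√3/9)) = 3 - (424/145 + 166*√3/9) = 3 + (-424/145 - 166*√3/9) = 11/145 - 166*√3/9 ≈ -31.871)
1/(E + 591) = 1/((11/145 - 166*√3/9) + 591) = 1/(85706/145 - 166*√3/9)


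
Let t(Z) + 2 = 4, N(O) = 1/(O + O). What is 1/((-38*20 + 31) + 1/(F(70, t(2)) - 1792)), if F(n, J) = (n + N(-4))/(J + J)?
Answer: -56785/41396297 ≈ -0.0013717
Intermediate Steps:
N(O) = 1/(2*O)
t(Z) = 2 (t(Z) = -2 + 4 = 2)
F(n, J) = (-⅛ + n)/(2*J) (F(n, J) = (n + (½)/(-4))/(J + J) = (n + (½)*(-¼))/((2*J)) = (n - ⅛)*(1/(2*J)) = (-⅛ + n)*(1/(2*J)) = (-⅛ + n)/(2*J))
1/((-38*20 + 31) + 1/(F(70, t(2)) - 1792)) = 1/((-38*20 + 31) + 1/((1/16)*(-1 + 8*70)/2 - 1792)) = 1/((-760 + 31) + 1/((1/16)*(½)*(-1 + 560) - 1792)) = 1/(-729 + 1/((1/16)*(½)*559 - 1792)) = 1/(-729 + 1/(559/32 - 1792)) = 1/(-729 + 1/(-56785/32)) = 1/(-729 - 32/56785) = 1/(-41396297/56785) = -56785/41396297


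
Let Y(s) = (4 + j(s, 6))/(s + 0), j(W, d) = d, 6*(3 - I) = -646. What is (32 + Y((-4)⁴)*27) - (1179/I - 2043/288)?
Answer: 313353/10624 ≈ 29.495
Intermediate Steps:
I = 332/3 (I = 3 - ⅙*(-646) = 3 + 323/3 = 332/3 ≈ 110.67)
Y(s) = 10/s (Y(s) = (4 + 6)/(s + 0) = 10/s)
(32 + Y((-4)⁴)*27) - (1179/I - 2043/288) = (32 + (10/((-4)⁴))*27) - (1179/(332/3) - 2043/288) = (32 + (10/256)*27) - (1179*(3/332) - 2043*1/288) = (32 + (10*(1/256))*27) - (3537/332 - 227/32) = (32 + (5/128)*27) - 1*9455/2656 = (32 + 135/128) - 9455/2656 = 4231/128 - 9455/2656 = 313353/10624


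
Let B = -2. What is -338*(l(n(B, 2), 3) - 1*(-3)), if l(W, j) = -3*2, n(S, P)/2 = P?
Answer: 1014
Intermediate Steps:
n(S, P) = 2*P
l(W, j) = -6
-338*(l(n(B, 2), 3) - 1*(-3)) = -338*(-6 - 1*(-3)) = -338*(-6 + 3) = -338*(-3) = 1014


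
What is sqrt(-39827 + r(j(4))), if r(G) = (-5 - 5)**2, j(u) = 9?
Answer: I*sqrt(39727) ≈ 199.32*I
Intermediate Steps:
r(G) = 100 (r(G) = (-10)**2 = 100)
sqrt(-39827 + r(j(4))) = sqrt(-39827 + 100) = sqrt(-39727) = I*sqrt(39727)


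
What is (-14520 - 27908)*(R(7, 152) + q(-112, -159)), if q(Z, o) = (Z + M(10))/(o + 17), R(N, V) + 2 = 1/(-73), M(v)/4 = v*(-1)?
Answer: 207430492/5183 ≈ 40021.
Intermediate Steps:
M(v) = -4*v (M(v) = 4*(v*(-1)) = 4*(-v) = -4*v)
R(N, V) = -147/73 (R(N, V) = -2 + 1/(-73) = -2 - 1/73 = -147/73)
q(Z, o) = (-40 + Z)/(17 + o) (q(Z, o) = (Z - 4*10)/(o + 17) = (Z - 40)/(17 + o) = (-40 + Z)/(17 + o))
(-14520 - 27908)*(R(7, 152) + q(-112, -159)) = (-14520 - 27908)*(-147/73 + (-40 - 112)/(17 - 159)) = -42428*(-147/73 - 152/(-142)) = -42428*(-147/73 - 1/142*(-152)) = -42428*(-147/73 + 76/71) = -42428*(-4889/5183) = 207430492/5183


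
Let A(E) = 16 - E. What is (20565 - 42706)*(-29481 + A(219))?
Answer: 657233444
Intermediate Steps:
(20565 - 42706)*(-29481 + A(219)) = (20565 - 42706)*(-29481 + (16 - 1*219)) = -22141*(-29481 + (16 - 219)) = -22141*(-29481 - 203) = -22141*(-29684) = 657233444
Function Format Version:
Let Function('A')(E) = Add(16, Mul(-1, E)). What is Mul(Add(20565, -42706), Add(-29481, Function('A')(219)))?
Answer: 657233444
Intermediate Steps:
Mul(Add(20565, -42706), Add(-29481, Function('A')(219))) = Mul(Add(20565, -42706), Add(-29481, Add(16, Mul(-1, 219)))) = Mul(-22141, Add(-29481, Add(16, -219))) = Mul(-22141, Add(-29481, -203)) = Mul(-22141, -29684) = 657233444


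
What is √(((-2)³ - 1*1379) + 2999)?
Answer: 2*√403 ≈ 40.150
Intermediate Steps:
√(((-2)³ - 1*1379) + 2999) = √((-8 - 1379) + 2999) = √(-1387 + 2999) = √1612 = 2*√403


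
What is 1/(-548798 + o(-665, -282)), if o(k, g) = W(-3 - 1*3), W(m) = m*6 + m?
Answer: -1/548840 ≈ -1.8220e-6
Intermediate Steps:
W(m) = 7*m (W(m) = 6*m + m = 7*m)
o(k, g) = -42 (o(k, g) = 7*(-3 - 1*3) = 7*(-3 - 3) = 7*(-6) = -42)
1/(-548798 + o(-665, -282)) = 1/(-548798 - 42) = 1/(-548840) = -1/548840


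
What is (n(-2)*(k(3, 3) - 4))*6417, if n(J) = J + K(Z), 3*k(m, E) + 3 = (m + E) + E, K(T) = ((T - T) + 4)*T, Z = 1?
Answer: -25668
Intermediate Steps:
K(T) = 4*T (K(T) = (0 + 4)*T = 4*T)
k(m, E) = -1 + m/3 + 2*E/3 (k(m, E) = -1 + ((m + E) + E)/3 = -1 + ((E + m) + E)/3 = -1 + (m + 2*E)/3 = -1 + (m/3 + 2*E/3) = -1 + m/3 + 2*E/3)
n(J) = 4 + J (n(J) = J + 4*1 = J + 4 = 4 + J)
(n(-2)*(k(3, 3) - 4))*6417 = ((4 - 2)*((-1 + (⅓)*3 + (⅔)*3) - 4))*6417 = (2*((-1 + 1 + 2) - 4))*6417 = (2*(2 - 4))*6417 = (2*(-2))*6417 = -4*6417 = -25668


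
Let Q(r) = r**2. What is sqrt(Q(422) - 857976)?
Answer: 2*I*sqrt(169973) ≈ 824.56*I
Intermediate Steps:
sqrt(Q(422) - 857976) = sqrt(422**2 - 857976) = sqrt(178084 - 857976) = sqrt(-679892) = 2*I*sqrt(169973)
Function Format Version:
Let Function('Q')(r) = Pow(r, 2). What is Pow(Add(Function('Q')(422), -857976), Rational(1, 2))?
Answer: Mul(2, I, Pow(169973, Rational(1, 2))) ≈ Mul(824.56, I)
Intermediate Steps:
Pow(Add(Function('Q')(422), -857976), Rational(1, 2)) = Pow(Add(Pow(422, 2), -857976), Rational(1, 2)) = Pow(Add(178084, -857976), Rational(1, 2)) = Pow(-679892, Rational(1, 2)) = Mul(2, I, Pow(169973, Rational(1, 2)))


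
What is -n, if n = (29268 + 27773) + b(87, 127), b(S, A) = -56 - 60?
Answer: -56925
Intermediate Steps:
b(S, A) = -116
n = 56925 (n = (29268 + 27773) - 116 = 57041 - 116 = 56925)
-n = -1*56925 = -56925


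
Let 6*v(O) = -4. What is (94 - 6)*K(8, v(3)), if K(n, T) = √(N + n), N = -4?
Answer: 176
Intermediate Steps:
v(O) = -⅔ (v(O) = (⅙)*(-4) = -⅔)
K(n, T) = √(-4 + n)
(94 - 6)*K(8, v(3)) = (94 - 6)*√(-4 + 8) = 88*√4 = 88*2 = 176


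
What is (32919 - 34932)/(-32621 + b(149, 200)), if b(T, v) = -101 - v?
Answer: 671/10974 ≈ 0.061145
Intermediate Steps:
(32919 - 34932)/(-32621 + b(149, 200)) = (32919 - 34932)/(-32621 + (-101 - 1*200)) = -2013/(-32621 + (-101 - 200)) = -2013/(-32621 - 301) = -2013/(-32922) = -2013*(-1/32922) = 671/10974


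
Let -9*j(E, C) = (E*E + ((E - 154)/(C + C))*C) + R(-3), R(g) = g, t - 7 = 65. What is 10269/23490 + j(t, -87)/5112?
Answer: 271387/833895 ≈ 0.32545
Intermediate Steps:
t = 72 (t = 7 + 65 = 72)
j(E, C) = 80/9 - E²/9 - E/18 (j(E, C) = -((E*E + ((E - 154)/(C + C))*C) - 3)/9 = -((E² + ((-154 + E)/((2*C)))*C) - 3)/9 = -((E² + ((-154 + E)*(1/(2*C)))*C) - 3)/9 = -((E² + ((-154 + E)/(2*C))*C) - 3)/9 = -((E² + (-77 + E/2)) - 3)/9 = -((-77 + E² + E/2) - 3)/9 = -(-80 + E² + E/2)/9 = 80/9 - E²/9 - E/18)
10269/23490 + j(t, -87)/5112 = 10269/23490 + (80/9 - ⅑*72² - 1/18*72)/5112 = 10269*(1/23490) + (80/9 - ⅑*5184 - 4)*(1/5112) = 1141/2610 + (80/9 - 576 - 4)*(1/5112) = 1141/2610 - 5140/9*1/5112 = 1141/2610 - 1285/11502 = 271387/833895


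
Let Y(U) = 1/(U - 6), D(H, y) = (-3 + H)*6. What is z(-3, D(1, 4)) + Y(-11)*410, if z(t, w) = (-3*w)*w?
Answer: -7754/17 ≈ -456.12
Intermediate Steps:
D(H, y) = -18 + 6*H
Y(U) = 1/(-6 + U)
z(t, w) = -3*w²
z(-3, D(1, 4)) + Y(-11)*410 = -3*(-18 + 6*1)² + 410/(-6 - 11) = -3*(-18 + 6)² + 410/(-17) = -3*(-12)² - 1/17*410 = -3*144 - 410/17 = -432 - 410/17 = -7754/17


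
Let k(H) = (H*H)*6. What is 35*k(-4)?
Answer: 3360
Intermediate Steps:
k(H) = 6*H² (k(H) = H²*6 = 6*H²)
35*k(-4) = 35*(6*(-4)²) = 35*(6*16) = 35*96 = 3360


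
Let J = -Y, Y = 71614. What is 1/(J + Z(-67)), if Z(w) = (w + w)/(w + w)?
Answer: -1/71613 ≈ -1.3964e-5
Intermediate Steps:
Z(w) = 1 (Z(w) = (2*w)/((2*w)) = (2*w)*(1/(2*w)) = 1)
J = -71614 (J = -1*71614 = -71614)
1/(J + Z(-67)) = 1/(-71614 + 1) = 1/(-71613) = -1/71613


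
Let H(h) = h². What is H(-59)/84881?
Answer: 3481/84881 ≈ 0.041010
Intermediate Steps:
H(-59)/84881 = (-59)²/84881 = 3481*(1/84881) = 3481/84881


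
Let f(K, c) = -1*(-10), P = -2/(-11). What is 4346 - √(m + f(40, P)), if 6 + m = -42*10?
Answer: 4346 - 4*I*√26 ≈ 4346.0 - 20.396*I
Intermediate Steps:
m = -426 (m = -6 - 42*10 = -6 - 420 = -426)
P = 2/11 (P = -2*(-1/11) = 2/11 ≈ 0.18182)
f(K, c) = 10
4346 - √(m + f(40, P)) = 4346 - √(-426 + 10) = 4346 - √(-416) = 4346 - 4*I*√26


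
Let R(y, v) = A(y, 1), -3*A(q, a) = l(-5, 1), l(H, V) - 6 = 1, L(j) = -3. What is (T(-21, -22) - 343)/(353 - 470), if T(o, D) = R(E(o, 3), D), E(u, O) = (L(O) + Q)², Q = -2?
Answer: 1036/351 ≈ 2.9516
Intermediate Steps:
l(H, V) = 7 (l(H, V) = 6 + 1 = 7)
A(q, a) = -7/3 (A(q, a) = -⅓*7 = -7/3)
E(u, O) = 25 (E(u, O) = (-3 - 2)² = (-5)² = 25)
R(y, v) = -7/3
T(o, D) = -7/3
(T(-21, -22) - 343)/(353 - 470) = (-7/3 - 343)/(353 - 470) = -1036/3/(-117) = -1036/3*(-1/117) = 1036/351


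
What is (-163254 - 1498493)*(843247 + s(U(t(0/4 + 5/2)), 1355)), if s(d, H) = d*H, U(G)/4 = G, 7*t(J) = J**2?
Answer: -9865133887188/7 ≈ -1.4093e+12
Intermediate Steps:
t(J) = J**2/7
U(G) = 4*G
s(d, H) = H*d
(-163254 - 1498493)*(843247 + s(U(t(0/4 + 5/2)), 1355)) = (-163254 - 1498493)*(843247 + 1355*(4*((0/4 + 5/2)**2/7))) = -1661747*(843247 + 1355*(4*((0*(1/4) + 5*(1/2))**2/7))) = -1661747*(843247 + 1355*(4*((0 + 5/2)**2/7))) = -1661747*(843247 + 1355*(4*((5/2)**2/7))) = -1661747*(843247 + 1355*(4*((1/7)*(25/4)))) = -1661747*(843247 + 1355*(4*(25/28))) = -1661747*(843247 + 1355*(25/7)) = -1661747*(843247 + 33875/7) = -1661747*5936604/7 = -9865133887188/7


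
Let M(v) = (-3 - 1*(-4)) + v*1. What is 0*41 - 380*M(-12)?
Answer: 4180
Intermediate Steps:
M(v) = 1 + v (M(v) = (-3 + 4) + v = 1 + v)
0*41 - 380*M(-12) = 0*41 - 380*(1 - 12) = 0 - 380*(-11) = 0 + 4180 = 4180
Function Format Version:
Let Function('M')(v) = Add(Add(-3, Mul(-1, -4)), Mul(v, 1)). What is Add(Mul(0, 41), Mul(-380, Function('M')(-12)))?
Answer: 4180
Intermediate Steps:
Function('M')(v) = Add(1, v) (Function('M')(v) = Add(Add(-3, 4), v) = Add(1, v))
Add(Mul(0, 41), Mul(-380, Function('M')(-12))) = Add(Mul(0, 41), Mul(-380, Add(1, -12))) = Add(0, Mul(-380, -11)) = Add(0, 4180) = 4180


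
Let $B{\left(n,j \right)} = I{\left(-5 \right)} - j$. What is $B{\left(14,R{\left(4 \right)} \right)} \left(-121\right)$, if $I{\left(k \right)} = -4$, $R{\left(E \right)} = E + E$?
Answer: $1452$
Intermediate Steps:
$R{\left(E \right)} = 2 E$
$B{\left(n,j \right)} = -4 - j$
$B{\left(14,R{\left(4 \right)} \right)} \left(-121\right) = \left(-4 - 2 \cdot 4\right) \left(-121\right) = \left(-4 - 8\right) \left(-121\right) = \left(-12\right) \left(-121\right) = 1452$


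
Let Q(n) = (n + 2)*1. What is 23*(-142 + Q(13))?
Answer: -2921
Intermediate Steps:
Q(n) = 2 + n (Q(n) = (2 + n)*1 = 2 + n)
23*(-142 + Q(13)) = 23*(-142 + (2 + 13)) = 23*(-142 + 15) = 23*(-127) = -2921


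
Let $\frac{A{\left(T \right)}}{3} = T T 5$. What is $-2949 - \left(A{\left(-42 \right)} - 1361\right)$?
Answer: $-28048$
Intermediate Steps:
$A{\left(T \right)} = 15 T^{2}$ ($A{\left(T \right)} = 3 T T 5 = 3 T^{2} \cdot 5 = 3 \cdot 5 T^{2} = 15 T^{2}$)
$-2949 - \left(A{\left(-42 \right)} - 1361\right) = -2949 - \left(15 \left(-42\right)^{2} - 1361\right) = -2949 - \left(15 \cdot 1764 - 1361\right) = -2949 - \left(26460 - 1361\right) = -2949 - 25099 = -28048$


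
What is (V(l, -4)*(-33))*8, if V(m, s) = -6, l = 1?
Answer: 1584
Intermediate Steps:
(V(l, -4)*(-33))*8 = -6*(-33)*8 = 198*8 = 1584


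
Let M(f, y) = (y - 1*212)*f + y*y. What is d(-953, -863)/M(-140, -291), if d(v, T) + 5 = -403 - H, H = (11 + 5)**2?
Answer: -664/155101 ≈ -0.0042811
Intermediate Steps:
H = 256 (H = 16**2 = 256)
M(f, y) = y**2 + f*(-212 + y) (M(f, y) = (y - 212)*f + y**2 = (-212 + y)*f + y**2 = f*(-212 + y) + y**2 = y**2 + f*(-212 + y))
d(v, T) = -664 (d(v, T) = -5 + (-403 - 1*256) = -5 + (-403 - 256) = -5 - 659 = -664)
d(-953, -863)/M(-140, -291) = -664/((-291)**2 - 212*(-140) - 140*(-291)) = -664/(84681 + 29680 + 40740) = -664/155101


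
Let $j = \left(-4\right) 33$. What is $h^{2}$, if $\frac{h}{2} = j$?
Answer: $69696$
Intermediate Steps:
$j = -132$
$h = -264$ ($h = 2 \left(-132\right) = -264$)
$h^{2} = \left(-264\right)^{2} = 69696$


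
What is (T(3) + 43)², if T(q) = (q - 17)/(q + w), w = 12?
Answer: 398161/225 ≈ 1769.6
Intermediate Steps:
T(q) = (-17 + q)/(12 + q) (T(q) = (q - 17)/(q + 12) = (-17 + q)/(12 + q))
(T(3) + 43)² = ((-17 + 3)/(12 + 3) + 43)² = (-14/15 + 43)² = (631/15)² = 398161/225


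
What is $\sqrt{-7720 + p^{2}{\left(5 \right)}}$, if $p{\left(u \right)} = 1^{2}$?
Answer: $i \sqrt{7719} \approx 87.858 i$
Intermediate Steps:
$p{\left(u \right)} = 1$
$\sqrt{-7720 + p^{2}{\left(5 \right)}} = \sqrt{-7720 + 1^{2}} = \sqrt{-7720 + 1} = \sqrt{-7719} = i \sqrt{7719}$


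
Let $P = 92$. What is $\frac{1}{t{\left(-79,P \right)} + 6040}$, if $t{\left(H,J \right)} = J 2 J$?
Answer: $\frac{1}{22968} \approx 4.3539 \cdot 10^{-5}$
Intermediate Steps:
$t{\left(H,J \right)} = 2 J^{2}$ ($t{\left(H,J \right)} = 2 J J = 2 J^{2}$)
$\frac{1}{t{\left(-79,P \right)} + 6040} = \frac{1}{2 \cdot 92^{2} + 6040} = \frac{1}{2 \cdot 8464 + 6040} = \frac{1}{16928 + 6040} = \frac{1}{22968}$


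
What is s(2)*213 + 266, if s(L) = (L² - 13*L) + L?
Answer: -3994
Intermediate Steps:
s(L) = L² - 12*L
s(2)*213 + 266 = (2*(-12 + 2))*213 + 266 = (2*(-10))*213 + 266 = -20*213 + 266 = -4260 + 266 = -3994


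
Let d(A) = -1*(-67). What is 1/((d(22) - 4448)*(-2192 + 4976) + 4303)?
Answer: -1/12192401 ≈ -8.2018e-8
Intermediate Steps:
d(A) = 67
1/((d(22) - 4448)*(-2192 + 4976) + 4303) = 1/((67 - 4448)*(-2192 + 4976) + 4303) = 1/(-4381*2784 + 4303) = 1/(-12196704 + 4303) = 1/(-12192401) = -1/12192401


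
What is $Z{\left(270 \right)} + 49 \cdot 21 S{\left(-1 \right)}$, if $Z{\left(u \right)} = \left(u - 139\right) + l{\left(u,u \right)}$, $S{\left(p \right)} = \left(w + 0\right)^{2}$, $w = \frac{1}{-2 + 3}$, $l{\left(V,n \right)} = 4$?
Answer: $1164$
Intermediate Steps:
$w = 1$ ($w = 1^{-1} = 1$)
$S{\left(p \right)} = 1$ ($S{\left(p \right)} = \left(1 + 0\right)^{2} = 1^{2} = 1$)
$Z{\left(u \right)} = -135 + u$ ($Z{\left(u \right)} = \left(u - 139\right) + 4 = \left(-139 + u\right) + 4 = -135 + u$)
$Z{\left(270 \right)} + 49 \cdot 21 S{\left(-1 \right)} = \left(-135 + 270\right) + 49 \cdot 21 \cdot 1 = 135 + 1029 \cdot 1 = 135 + 1029 = 1164$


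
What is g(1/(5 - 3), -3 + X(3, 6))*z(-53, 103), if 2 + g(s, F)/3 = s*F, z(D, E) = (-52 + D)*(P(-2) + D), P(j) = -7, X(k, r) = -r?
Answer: -122850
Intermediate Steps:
z(D, E) = (-52 + D)*(-7 + D)
g(s, F) = -6 + 3*F*s (g(s, F) = -6 + 3*(s*F) = -6 + 3*(F*s) = -6 + 3*F*s)
g(1/(5 - 3), -3 + X(3, 6))*z(-53, 103) = (-6 + 3*(-3 - 1*6)/(5 - 3))*(364 + (-53)**2 - 59*(-53)) = (-6 + 3*(-3 - 6)/2)*(364 + 2809 + 3127) = (-6 + 3*(-9)*(1/2))*6300 = (-6 - 27/2)*6300 = -39/2*6300 = -122850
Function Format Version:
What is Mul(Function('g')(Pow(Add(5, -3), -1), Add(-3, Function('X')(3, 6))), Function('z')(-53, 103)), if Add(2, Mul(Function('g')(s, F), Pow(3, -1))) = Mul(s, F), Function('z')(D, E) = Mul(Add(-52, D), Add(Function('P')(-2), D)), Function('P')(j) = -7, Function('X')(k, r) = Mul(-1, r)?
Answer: -122850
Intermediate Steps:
Function('z')(D, E) = Mul(Add(-52, D), Add(-7, D))
Function('g')(s, F) = Add(-6, Mul(3, F, s)) (Function('g')(s, F) = Add(-6, Mul(3, Mul(s, F))) = Add(-6, Mul(3, Mul(F, s))) = Add(-6, Mul(3, F, s)))
Mul(Function('g')(Pow(Add(5, -3), -1), Add(-3, Function('X')(3, 6))), Function('z')(-53, 103)) = Mul(Add(-6, Mul(3, Add(-3, Mul(-1, 6)), Pow(Add(5, -3), -1))), Add(364, Pow(-53, 2), Mul(-59, -53))) = Mul(Add(-6, Mul(3, Add(-3, -6), Pow(2, -1))), Add(364, 2809, 3127)) = Mul(Add(-6, Mul(3, -9, Rational(1, 2))), 6300) = Mul(Add(-6, Rational(-27, 2)), 6300) = Mul(Rational(-39, 2), 6300) = -122850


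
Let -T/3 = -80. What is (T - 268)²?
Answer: 784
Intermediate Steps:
T = 240 (T = -3*(-80) = 240)
(T - 268)² = (240 - 268)² = (-28)² = 784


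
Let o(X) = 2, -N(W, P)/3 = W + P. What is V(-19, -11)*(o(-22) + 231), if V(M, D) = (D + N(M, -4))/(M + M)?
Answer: -6757/19 ≈ -355.63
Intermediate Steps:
N(W, P) = -3*P - 3*W (N(W, P) = -3*(W + P) = -3*(P + W) = -3*P - 3*W)
V(M, D) = (12 + D - 3*M)/(2*M) (V(M, D) = (D + (-3*(-4) - 3*M))/(M + M) = (D + (12 - 3*M))/((2*M)) = (12 + D - 3*M)*(1/(2*M)) = (12 + D - 3*M)/(2*M))
V(-19, -11)*(o(-22) + 231) = ((1/2)*(12 - 11 - 3*(-19))/(-19))*(2 + 231) = ((1/2)*(-1/19)*(12 - 11 + 57))*233 = ((1/2)*(-1/19)*58)*233 = -29/19*233 = -6757/19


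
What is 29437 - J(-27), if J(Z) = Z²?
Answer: 28708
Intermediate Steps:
29437 - J(-27) = 29437 - 1*(-27)² = 29437 - 1*729 = 29437 - 729 = 28708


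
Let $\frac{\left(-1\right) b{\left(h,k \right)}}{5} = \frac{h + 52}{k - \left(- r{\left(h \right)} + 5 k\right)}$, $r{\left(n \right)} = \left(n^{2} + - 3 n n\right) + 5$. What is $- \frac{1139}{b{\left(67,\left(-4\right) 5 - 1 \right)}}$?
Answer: $- \frac{595563}{35} \approx -17016.0$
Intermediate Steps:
$r{\left(n \right)} = 5 - 2 n^{2}$ ($r{\left(n \right)} = \left(n^{2} - 3 n^{2}\right) + 5 = - 2 n^{2} + 5 = 5 - 2 n^{2}$)
$b{\left(h,k \right)} = - \frac{5 \left(52 + h\right)}{5 - 4 k - 2 h^{2}}$ ($b{\left(h,k \right)} = - 5 \frac{h + 52}{k - \left(-5 + 2 h^{2} + 5 k\right)} = - 5 \frac{52 + h}{k - \left(-5 + 2 h^{2} + 5 k\right)} = - 5 \frac{52 + h}{5 - 4 k - 2 h^{2}} = - \frac{5 \left(52 + h\right)}{5 - 4 k - 2 h^{2}}$)
$- \frac{1139}{b{\left(67,\left(-4\right) 5 - 1 \right)}} = - \frac{1139}{5 \frac{1}{-5 + 2 \cdot 67^{2} + 4 \left(\left(-4\right) 5 - 1\right)} \left(52 + 67\right)} = - \frac{1139}{5 \frac{1}{-5 + 2 \cdot 4489 + 4 \left(-20 - 1\right)} 119} = - \frac{1139}{5 \frac{1}{-5 + 8978 + 4 \left(-21\right)} 119} = - \frac{1139}{5 \frac{1}{-5 + 8978 - 84} \cdot 119} = - \frac{1139}{5 \cdot \frac{1}{8889} \cdot 119} = - \frac{1139}{\frac{595}{8889}} = \left(-1139\right) \frac{8889}{595} = - \frac{595563}{35}$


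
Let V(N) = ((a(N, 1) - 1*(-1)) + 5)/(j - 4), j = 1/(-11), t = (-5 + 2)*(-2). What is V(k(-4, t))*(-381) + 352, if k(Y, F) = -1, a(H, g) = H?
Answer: 2453/3 ≈ 817.67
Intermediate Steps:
t = 6 (t = -3*(-2) = 6)
j = -1/11 ≈ -0.090909
V(N) = -22/15 - 11*N/45 (V(N) = ((N - 1*(-1)) + 5)/(-1/11 - 4) = ((N + 1) + 5)/(-45/11) = ((1 + N) + 5)*(-11/45) = (6 + N)*(-11/45) = -22/15 - 11*N/45)
V(k(-4, t))*(-381) + 352 = (-22/15 - 11/45*(-1))*(-381) + 352 = (-22/15 + 11/45)*(-381) + 352 = -11/9*(-381) + 352 = 1397/3 + 352 = 2453/3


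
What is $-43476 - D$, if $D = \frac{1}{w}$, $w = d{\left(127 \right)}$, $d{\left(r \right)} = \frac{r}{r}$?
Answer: $-43477$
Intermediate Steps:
$d{\left(r \right)} = 1$
$w = 1$
$D = 1$ ($D = 1^{-1} = 1$)
$-43476 - D = -43476 - 1 = -43477$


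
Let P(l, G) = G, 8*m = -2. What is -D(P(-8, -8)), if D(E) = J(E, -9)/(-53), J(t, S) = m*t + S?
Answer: -7/53 ≈ -0.13208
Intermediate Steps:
m = -1/4 (m = (1/8)*(-2) = -1/4 ≈ -0.25000)
J(t, S) = S - t/4 (J(t, S) = -t/4 + S = S - t/4)
D(E) = 9/53 + E/212 (D(E) = (-9 - E/4)/(-53) = (-9 - E/4)*(-1/53) = 9/53 + E/212)
-D(P(-8, -8)) = -(9/53 + (1/212)*(-8)) = -(9/53 - 2/53) = -1*7/53 = -7/53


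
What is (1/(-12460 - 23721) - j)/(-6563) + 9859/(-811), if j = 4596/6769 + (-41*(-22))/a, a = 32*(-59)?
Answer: -14959299244390558821/1230553026646680688 ≈ -12.157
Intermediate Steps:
a = -1888
j = 1285805/6389936 (j = 4596/6769 - 41*(-22)/(-1888) = 4596*(1/6769) + 902*(-1/1888) = 4596/6769 - 451/944 = 1285805/6389936 ≈ 0.20122)
(1/(-12460 - 23721) - j)/(-6563) + 9859/(-811) = (1/(-12460 - 23721) - 1*1285805/6389936)/(-6563) + 9859/(-811) = (1/(-36181) - 1285805/6389936)*(-1/6563) + 9859*(-1/811) = (-1/36181 - 1285805/6389936)*(-1/6563) - 9859/811 = -46528100641/231194274416*(-1/6563) - 9859/811 = 46528100641/1517328022992208 - 9859/811 = -14959299244390558821/1230553026646680688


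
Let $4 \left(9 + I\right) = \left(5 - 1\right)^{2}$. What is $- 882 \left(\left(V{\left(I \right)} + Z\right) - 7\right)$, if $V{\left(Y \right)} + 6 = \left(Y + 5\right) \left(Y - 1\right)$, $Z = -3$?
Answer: $14112$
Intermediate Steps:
$I = -5$ ($I = -9 + \frac{\left(5 - 1\right)^{2}}{4} = -9 + \frac{4^{2}}{4} = -9 + \frac{1}{4} \cdot 16 = -9 + 4 = -5$)
$V{\left(Y \right)} = -6 + \left(-1 + Y\right) \left(5 + Y\right)$ ($V{\left(Y \right)} = -6 + \left(Y + 5\right) \left(Y - 1\right) = -6 + \left(5 + Y\right) \left(-1 + Y\right) = -6 + \left(-1 + Y\right) \left(5 + Y\right)$)
$- 882 \left(\left(V{\left(I \right)} + Z\right) - 7\right) = - 882 \left(\left(\left(-11 + \left(-5\right)^{2} + 4 \left(-5\right)\right) - 3\right) - 7\right) = - 882 \left(\left(\left(-11 + 25 - 20\right) - 3\right) - 7\right) = - 882 \left(\left(-6 - 3\right) - 7\right) = - 882 \left(-9 - 7\right) = \left(-882\right) \left(-16\right) = 14112$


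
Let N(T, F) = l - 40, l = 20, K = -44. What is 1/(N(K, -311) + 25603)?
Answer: 1/25583 ≈ 3.9088e-5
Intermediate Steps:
N(T, F) = -20 (N(T, F) = 20 - 40 = -20)
1/(N(K, -311) + 25603) = 1/(-20 + 25603) = 1/25583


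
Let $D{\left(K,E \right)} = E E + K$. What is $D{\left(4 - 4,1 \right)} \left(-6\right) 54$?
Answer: $-324$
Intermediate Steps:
$D{\left(K,E \right)} = K + E^{2}$ ($D{\left(K,E \right)} = E^{2} + K = K + E^{2}$)
$D{\left(4 - 4,1 \right)} \left(-6\right) 54 = \left(\left(4 - 4\right) + 1^{2}\right) \left(-6\right) 54 = \left(\left(4 - 4\right) + 1\right) \left(-6\right) 54 = \left(0 + 1\right) \left(-6\right) 54 = 1 \left(-6\right) 54 = \left(-6\right) 54 = -324$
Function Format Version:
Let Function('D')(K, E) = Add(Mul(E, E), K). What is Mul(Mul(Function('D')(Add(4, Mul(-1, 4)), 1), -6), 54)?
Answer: -324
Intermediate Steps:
Function('D')(K, E) = Add(K, Pow(E, 2)) (Function('D')(K, E) = Add(Pow(E, 2), K) = Add(K, Pow(E, 2)))
Mul(Mul(Function('D')(Add(4, Mul(-1, 4)), 1), -6), 54) = Mul(Mul(Add(Add(4, Mul(-1, 4)), Pow(1, 2)), -6), 54) = Mul(Mul(Add(Add(4, -4), 1), -6), 54) = Mul(Mul(Add(0, 1), -6), 54) = Mul(Mul(1, -6), 54) = Mul(-6, 54) = -324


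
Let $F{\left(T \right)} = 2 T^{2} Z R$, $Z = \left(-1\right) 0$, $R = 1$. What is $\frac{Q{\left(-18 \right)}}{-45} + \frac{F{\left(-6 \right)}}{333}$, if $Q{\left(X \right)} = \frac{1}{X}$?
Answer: $\frac{1}{810} \approx 0.0012346$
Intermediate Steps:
$Z = 0$
$F{\left(T \right)} = 0$ ($F{\left(T \right)} = 2 T^{2} \cdot 0 \cdot 1 = 0 \cdot 1 = 0$)
$\frac{Q{\left(-18 \right)}}{-45} + \frac{F{\left(-6 \right)}}{333} = \frac{1}{\left(-18\right) \left(-45\right)} + \frac{0}{333} = \left(- \frac{1}{18}\right) \left(- \frac{1}{45}\right) + 0 \cdot \frac{1}{333} = \frac{1}{810} + 0 = \frac{1}{810}$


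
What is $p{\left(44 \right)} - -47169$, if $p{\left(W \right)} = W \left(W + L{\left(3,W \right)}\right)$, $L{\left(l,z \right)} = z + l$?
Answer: $51173$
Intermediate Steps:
$L{\left(l,z \right)} = l + z$
$p{\left(W \right)} = W \left(3 + 2 W\right)$ ($p{\left(W \right)} = W \left(W + \left(3 + W\right)\right) = W \left(3 + 2 W\right)$)
$p{\left(44 \right)} - -47169 = 44 \left(3 + 2 \cdot 44\right) - -47169 = 44 \left(3 + 88\right) + 47169 = 44 \cdot 91 + 47169 = 4004 + 47169 = 51173$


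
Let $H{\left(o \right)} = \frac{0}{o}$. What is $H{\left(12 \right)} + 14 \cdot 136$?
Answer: $1904$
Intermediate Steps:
$H{\left(o \right)} = 0$
$H{\left(12 \right)} + 14 \cdot 136 = 0 + 14 \cdot 136 = 0 + 1904 = 1904$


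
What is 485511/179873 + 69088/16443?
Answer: 20410323197/2957651739 ≈ 6.9009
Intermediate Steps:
485511/179873 + 69088/16443 = 20410323197/2957651739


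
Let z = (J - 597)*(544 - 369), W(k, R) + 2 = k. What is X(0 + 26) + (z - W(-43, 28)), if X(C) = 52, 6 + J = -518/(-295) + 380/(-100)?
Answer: -6241357/59 ≈ -1.0579e+5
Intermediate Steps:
W(k, R) = -2 + k
J = -2373/295 (J = -6 + (-518/(-295) + 380/(-100)) = -6 + (-518*(-1/295) + 380*(-1/100)) = -6 + (518/295 - 19/5) = -6 - 603/295 = -2373/295 ≈ -8.0441)
z = -6247080/59 (z = (-2373/295 - 597)*(544 - 369) = -178488/295*175 = -6247080/59 ≈ -1.0588e+5)
X(0 + 26) + (z - W(-43, 28)) = 52 + (-6247080/59 - (-2 - 43)) = 52 + (-6247080/59 - 1*(-45)) = 52 + (-6247080/59 + 45) = 52 - 6244425/59 = -6241357/59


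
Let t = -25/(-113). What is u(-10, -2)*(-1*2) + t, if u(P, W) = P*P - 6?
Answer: -21219/113 ≈ -187.78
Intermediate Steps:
u(P, W) = -6 + P**2 (u(P, W) = P**2 - 6 = -6 + P**2)
t = 25/113 (t = -25*(-1/113) = 25/113 ≈ 0.22124)
u(-10, -2)*(-1*2) + t = (-6 + (-10)**2)*(-1*2) + 25/113 = (-6 + 100)*(-2) + 25/113 = 94*(-2) + 25/113 = -188 + 25/113 = -21219/113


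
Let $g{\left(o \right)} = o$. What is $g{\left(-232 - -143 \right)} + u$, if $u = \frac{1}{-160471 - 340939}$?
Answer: $- \frac{44625491}{501410} \approx -89.0$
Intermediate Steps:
$u = - \frac{1}{501410}$ ($u = \frac{1}{-501410} = - \frac{1}{501410} \approx -1.9944 \cdot 10^{-6}$)
$g{\left(-232 - -143 \right)} + u = \left(-232 - -143\right) - \frac{1}{501410} = \left(-232 + 143\right) - \frac{1}{501410} = -89 - \frac{1}{501410} = - \frac{44625491}{501410}$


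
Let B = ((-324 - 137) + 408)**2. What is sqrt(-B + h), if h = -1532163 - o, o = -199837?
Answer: I*sqrt(1335135) ≈ 1155.5*I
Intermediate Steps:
B = 2809 (B = (-461 + 408)**2 = (-53)**2 = 2809)
h = -1332326 (h = -1532163 - 1*(-199837) = -1532163 + 199837 = -1332326)
sqrt(-B + h) = sqrt(-1*2809 - 1332326) = sqrt(-2809 - 1332326) = sqrt(-1335135) = I*sqrt(1335135)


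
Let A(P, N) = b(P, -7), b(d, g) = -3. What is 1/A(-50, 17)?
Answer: -⅓ ≈ -0.33333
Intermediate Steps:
A(P, N) = -3
1/A(-50, 17) = 1/(-3) = -⅓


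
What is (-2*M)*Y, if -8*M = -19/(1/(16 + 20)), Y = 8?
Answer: -1368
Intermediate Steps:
M = 171/2 (M = -(-19)/(8*(1/(16 + 20))) = -(-19)/(8*(1/36)) = -(-19)/(8*1/36) = -(-19)*36/8 = -⅛*(-684) = 171/2 ≈ 85.500)
(-2*M)*Y = -2*171/2*8 = -171*8 = -1368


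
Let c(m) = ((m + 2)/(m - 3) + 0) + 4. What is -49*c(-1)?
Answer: -735/4 ≈ -183.75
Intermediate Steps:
c(m) = 4 + (2 + m)/(-3 + m) (c(m) = ((2 + m)/(-3 + m) + 0) + 4 = (2 + m)/(-3 + m) + 4 = 4 + (2 + m)/(-3 + m))
-49*c(-1) = -245*(-2 - 1)/(-3 - 1) = -245*(-3)/(-4) = -245*(-1)*(-3)/4 = -49*15/4 = -735/4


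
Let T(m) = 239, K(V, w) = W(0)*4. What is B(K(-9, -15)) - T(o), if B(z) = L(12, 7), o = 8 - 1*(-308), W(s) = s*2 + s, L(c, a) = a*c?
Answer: -155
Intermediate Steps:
W(s) = 3*s (W(s) = 2*s + s = 3*s)
o = 316 (o = 8 + 308 = 316)
K(V, w) = 0 (K(V, w) = (3*0)*4 = 0*4 = 0)
B(z) = 84 (B(z) = 7*12 = 84)
B(K(-9, -15)) - T(o) = 84 - 1*239 = 84 - 239 = -155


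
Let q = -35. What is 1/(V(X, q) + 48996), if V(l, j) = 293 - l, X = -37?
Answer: 1/49326 ≈ 2.0273e-5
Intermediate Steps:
1/(V(X, q) + 48996) = 1/((293 - 1*(-37)) + 48996) = 1/((293 + 37) + 48996) = 1/(330 + 48996) = 1/49326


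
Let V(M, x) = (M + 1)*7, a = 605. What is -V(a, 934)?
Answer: -4242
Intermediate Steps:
V(M, x) = 7 + 7*M (V(M, x) = (1 + M)*7 = 7 + 7*M)
-V(a, 934) = -(7 + 7*605) = -(7 + 4235) = -1*4242 = -4242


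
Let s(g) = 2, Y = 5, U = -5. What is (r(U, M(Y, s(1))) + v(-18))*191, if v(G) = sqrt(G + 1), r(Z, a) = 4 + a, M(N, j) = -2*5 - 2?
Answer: -1528 + 191*I*sqrt(17) ≈ -1528.0 + 787.51*I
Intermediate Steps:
M(N, j) = -12 (M(N, j) = -10 - 2 = -12)
v(G) = sqrt(1 + G)
(r(U, M(Y, s(1))) + v(-18))*191 = ((4 - 12) + sqrt(1 - 18))*191 = (-8 + sqrt(-17))*191 = (-8 + I*sqrt(17))*191 = -1528 + 191*I*sqrt(17)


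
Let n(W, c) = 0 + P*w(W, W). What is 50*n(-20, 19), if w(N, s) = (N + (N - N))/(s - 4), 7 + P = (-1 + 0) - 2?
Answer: -1250/3 ≈ -416.67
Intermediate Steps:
P = -10 (P = -7 + ((-1 + 0) - 2) = -7 + (-1 - 2) = -7 - 3 = -10)
w(N, s) = N/(-4 + s) (w(N, s) = (N + 0)/(-4 + s) = N/(-4 + s))
n(W, c) = -10*W/(-4 + W) (n(W, c) = 0 - 10*W/(-4 + W) = -10*W/(-4 + W))
50*n(-20, 19) = 50*(-10*(-20)/(-4 - 20)) = 50*(-10*(-20)/(-24)) = 50*(-10*(-20)*(-1/24)) = 50*(-25/3) = -1250/3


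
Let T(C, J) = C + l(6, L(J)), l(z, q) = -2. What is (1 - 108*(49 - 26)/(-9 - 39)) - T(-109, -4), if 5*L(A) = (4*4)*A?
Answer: 655/4 ≈ 163.75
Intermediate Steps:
L(A) = 16*A/5 (L(A) = ((4*4)*A)/5 = (16*A)/5 = 16*A/5)
T(C, J) = -2 + C (T(C, J) = C - 2 = -2 + C)
(1 - 108*(49 - 26)/(-9 - 39)) - T(-109, -4) = (1 - 108*(49 - 26)/(-9 - 39)) - (-2 - 109) = (1 - 2484/(-48)) - 1*(-111) = (1 - 2484*(-1)/48) + 111 = (1 - 108*(-23/48)) + 111 = (1 + 207/4) + 111 = 211/4 + 111 = 655/4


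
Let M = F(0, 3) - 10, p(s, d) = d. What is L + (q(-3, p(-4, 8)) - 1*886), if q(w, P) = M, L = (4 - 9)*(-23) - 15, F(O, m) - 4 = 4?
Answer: -788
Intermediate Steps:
F(O, m) = 8 (F(O, m) = 4 + 4 = 8)
L = 100 (L = -5*(-23) - 15 = 115 - 15 = 100)
M = -2 (M = 8 - 10 = -2)
q(w, P) = -2
L + (q(-3, p(-4, 8)) - 1*886) = 100 + (-2 - 1*886) = 100 + (-2 - 886) = 100 - 888 = -788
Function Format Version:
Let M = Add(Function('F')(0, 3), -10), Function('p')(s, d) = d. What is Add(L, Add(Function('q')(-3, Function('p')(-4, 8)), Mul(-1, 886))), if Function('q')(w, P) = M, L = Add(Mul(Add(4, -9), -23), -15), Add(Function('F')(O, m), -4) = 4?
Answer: -788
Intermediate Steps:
Function('F')(O, m) = 8 (Function('F')(O, m) = Add(4, 4) = 8)
L = 100 (L = Add(Mul(-5, -23), -15) = Add(115, -15) = 100)
M = -2 (M = Add(8, -10) = -2)
Function('q')(w, P) = -2
Add(L, Add(Function('q')(-3, Function('p')(-4, 8)), Mul(-1, 886))) = Add(100, Add(-2, Mul(-1, 886))) = Add(100, Add(-2, -886)) = Add(100, -888) = -788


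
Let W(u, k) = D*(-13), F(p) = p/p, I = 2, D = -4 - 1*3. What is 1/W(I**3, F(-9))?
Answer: 1/91 ≈ 0.010989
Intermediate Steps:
D = -7 (D = -4 - 3 = -7)
F(p) = 1
W(u, k) = 91 (W(u, k) = -7*(-13) = 91)
1/W(I**3, F(-9)) = 1/91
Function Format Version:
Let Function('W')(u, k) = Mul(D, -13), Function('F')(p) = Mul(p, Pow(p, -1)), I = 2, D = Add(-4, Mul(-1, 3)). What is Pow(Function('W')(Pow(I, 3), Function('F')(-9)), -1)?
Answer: Rational(1, 91) ≈ 0.010989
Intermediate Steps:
D = -7 (D = Add(-4, -3) = -7)
Function('F')(p) = 1
Function('W')(u, k) = 91 (Function('W')(u, k) = Mul(-7, -13) = 91)
Pow(Function('W')(Pow(I, 3), Function('F')(-9)), -1) = Pow(91, -1) = Rational(1, 91)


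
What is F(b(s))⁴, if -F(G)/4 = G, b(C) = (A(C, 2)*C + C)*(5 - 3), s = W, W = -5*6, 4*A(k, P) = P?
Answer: 16796160000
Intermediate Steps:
A(k, P) = P/4
W = -30
s = -30
b(C) = 3*C (b(C) = (((¼)*2)*C + C)*(5 - 3) = (C/2 + C)*2 = (3*C/2)*2 = 3*C)
F(G) = -4*G
F(b(s))⁴ = (-12*(-30))⁴ = (-4*(-90))⁴ = 360⁴ = 16796160000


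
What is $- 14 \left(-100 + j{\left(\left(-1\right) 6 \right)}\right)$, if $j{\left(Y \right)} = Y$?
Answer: $1484$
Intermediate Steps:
$- 14 \left(-100 + j{\left(\left(-1\right) 6 \right)}\right) = - 14 \left(-100 - 6\right) = \left(-14\right) \left(-106\right) = 1484$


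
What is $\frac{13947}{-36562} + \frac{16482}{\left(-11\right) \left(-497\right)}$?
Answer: $\frac{526366635}{199884454} \approx 2.6334$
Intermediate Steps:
$\frac{13947}{-36562} + \frac{16482}{\left(-11\right) \left(-497\right)} = 13947 \left(- \frac{1}{36562}\right) + \frac{16482}{5467} = - \frac{13947}{36562} + 16482 \cdot \frac{1}{5467} = - \frac{13947}{36562} + \frac{16482}{5467} = \frac{526366635}{199884454}$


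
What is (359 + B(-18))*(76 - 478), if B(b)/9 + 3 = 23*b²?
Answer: -27094800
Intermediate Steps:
B(b) = -27 + 207*b² (B(b) = -27 + 9*(23*b²) = -27 + 207*b²)
(359 + B(-18))*(76 - 478) = (359 + (-27 + 207*(-18)²))*(76 - 478) = (359 + (-27 + 207*324))*(-402) = (359 + (-27 + 67068))*(-402) = (359 + 67041)*(-402) = 67400*(-402) = -27094800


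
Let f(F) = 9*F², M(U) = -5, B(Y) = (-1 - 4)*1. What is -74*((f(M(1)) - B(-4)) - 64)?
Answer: -12284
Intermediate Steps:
B(Y) = -5 (B(Y) = -5*1 = -5)
-74*((f(M(1)) - B(-4)) - 64) = -74*((9*(-5)² - 1*(-5)) - 64) = -74*((9*25 + 5) - 64) = -74*((225 + 5) - 64) = -74*(230 - 64) = -74*166 = -12284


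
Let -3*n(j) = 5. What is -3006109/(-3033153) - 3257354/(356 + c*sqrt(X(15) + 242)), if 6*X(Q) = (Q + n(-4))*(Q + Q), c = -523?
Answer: 5656082307929215/383553792593919 + 851798071*sqrt(2778)/126453823 ≈ 369.78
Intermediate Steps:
n(j) = -5/3 (n(j) = -1/3*5 = -5/3)
X(Q) = Q*(-5/3 + Q)/3 (X(Q) = ((Q - 5/3)*(Q + Q))/6 = ((-5/3 + Q)*(2*Q))/6 = (2*Q*(-5/3 + Q))/6 = Q*(-5/3 + Q)/3)
-3006109/(-3033153) - 3257354/(356 + c*sqrt(X(15) + 242)) = -3006109/(-3033153) - 3257354/(356 - 523*sqrt((1/9)*15*(-5 + 3*15) + 242)) = -3006109*(-1/3033153) - 3257354/(356 - 523*sqrt((1/9)*15*(-5 + 45) + 242)) = 3006109/3033153 - 3257354/(356 - 523*sqrt((1/9)*15*40 + 242)) = 3006109/3033153 - 3257354/(356 - 523*sqrt(200/3 + 242)) = 3006109/3033153 - 3257354/(356 - 523*sqrt(2778)/3)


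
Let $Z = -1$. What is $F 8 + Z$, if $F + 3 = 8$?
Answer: $39$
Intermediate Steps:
$F = 5$ ($F = -3 + 8 = 5$)
$F 8 + Z = 5 \cdot 8 - 1 = 40 - 1 = 39$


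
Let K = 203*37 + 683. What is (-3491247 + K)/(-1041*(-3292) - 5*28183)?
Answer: -3483053/3286057 ≈ -1.0599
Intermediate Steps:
K = 8194 (K = 7511 + 683 = 8194)
(-3491247 + K)/(-1041*(-3292) - 5*28183) = (-3491247 + 8194)/(-1041*(-3292) - 5*28183) = -3483053/(3426972 - 140915) = -3483053/3286057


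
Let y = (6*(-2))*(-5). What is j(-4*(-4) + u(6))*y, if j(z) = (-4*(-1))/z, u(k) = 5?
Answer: 80/7 ≈ 11.429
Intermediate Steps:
j(z) = 4/z
y = 60 (y = -12*(-5) = 60)
j(-4*(-4) + u(6))*y = (4/(-4*(-4) + 5))*60 = (4/(16 + 5))*60 = (4/21)*60 = 80/7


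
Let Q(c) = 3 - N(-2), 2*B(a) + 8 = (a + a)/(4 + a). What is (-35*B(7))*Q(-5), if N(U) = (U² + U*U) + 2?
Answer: -9065/11 ≈ -824.09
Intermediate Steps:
N(U) = 2 + 2*U² (N(U) = (U² + U²) + 2 = 2*U² + 2 = 2 + 2*U²)
B(a) = -4 + a/(4 + a) (B(a) = -4 + ((a + a)/(4 + a))/2 = -4 + ((2*a)/(4 + a))/2 = -4 + (2*a/(4 + a))/2 = -4 + a/(4 + a))
Q(c) = -7 (Q(c) = 3 - (2 + 2*(-2)²) = 3 - (2 + 2*4) = 3 - (2 + 8) = 3 - 1*10 = 3 - 10 = -7)
(-35*B(7))*Q(-5) = -35*(-16 - 3*7)/(4 + 7)*(-7) = -35*(-16 - 21)/11*(-7) = -35*(-37)/11*(-7) = -35*(-37/11)*(-7) = (1295/11)*(-7) = -9065/11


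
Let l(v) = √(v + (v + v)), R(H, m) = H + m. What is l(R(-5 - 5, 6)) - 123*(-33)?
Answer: 4059 + 2*I*√3 ≈ 4059.0 + 3.4641*I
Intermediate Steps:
l(v) = √3*√v (l(v) = √(v + 2*v) = √(3*v) = √3*√v)
l(R(-5 - 5, 6)) - 123*(-33) = √3*√((-5 - 5) + 6) - 123*(-33) = √3*√(-10 + 6) + 4059 = √3*√(-4) + 4059 = √3*(2*I) + 4059 = 2*I*√3 + 4059 = 4059 + 2*I*√3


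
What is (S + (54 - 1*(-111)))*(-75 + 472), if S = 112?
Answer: 109969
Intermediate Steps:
(S + (54 - 1*(-111)))*(-75 + 472) = (112 + (54 - 1*(-111)))*(-75 + 472) = (112 + (54 + 111))*397 = (112 + 165)*397 = 277*397 = 109969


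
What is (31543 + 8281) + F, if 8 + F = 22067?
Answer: 61883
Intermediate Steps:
F = 22059 (F = -8 + 22067 = 22059)
(31543 + 8281) + F = (31543 + 8281) + 22059 = 39824 + 22059 = 61883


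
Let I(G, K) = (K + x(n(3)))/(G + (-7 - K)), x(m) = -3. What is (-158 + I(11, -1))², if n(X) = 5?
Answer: 630436/25 ≈ 25217.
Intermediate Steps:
I(G, K) = (-3 + K)/(-7 + G - K) (I(G, K) = (K - 3)/(G + (-7 - K)) = (-3 + K)/(-7 + G - K))
(-158 + I(11, -1))² = (-158 + (3 - 1*(-1))/(7 - 1 - 1*11))² = (-158 + (3 + 1)/(7 - 1 - 11))² = (-158 + 4/(-5))² = (-158 - ⅕*4)² = (-158 - ⅘)² = (-794/5)² = 630436/25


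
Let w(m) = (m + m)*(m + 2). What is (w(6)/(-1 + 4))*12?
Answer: 384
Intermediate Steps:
w(m) = 2*m*(2 + m) (w(m) = (2*m)*(2 + m) = 2*m*(2 + m))
(w(6)/(-1 + 4))*12 = ((2*6*(2 + 6))/(-1 + 4))*12 = ((2*6*8)/3)*12 = (96*(⅓))*12 = 32*12 = 384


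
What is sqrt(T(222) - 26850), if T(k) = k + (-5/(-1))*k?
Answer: I*sqrt(25518) ≈ 159.74*I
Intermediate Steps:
T(k) = 6*k (T(k) = k + (-5*(-1))*k = k + 5*k = 6*k)
sqrt(T(222) - 26850) = sqrt(6*222 - 26850) = sqrt(1332 - 26850) = sqrt(-25518) = I*sqrt(25518)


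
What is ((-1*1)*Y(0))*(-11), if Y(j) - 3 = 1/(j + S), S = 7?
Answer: 242/7 ≈ 34.571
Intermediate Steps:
Y(j) = 3 + 1/(7 + j) (Y(j) = 3 + 1/(j + 7) = 3 + 1/(7 + j))
((-1*1)*Y(0))*(-11) = ((-1*1)*((22 + 3*0)/(7 + 0)))*(-11) = -(22 + 0)/7*(-11) = -22/7*(-11) = 242/7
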